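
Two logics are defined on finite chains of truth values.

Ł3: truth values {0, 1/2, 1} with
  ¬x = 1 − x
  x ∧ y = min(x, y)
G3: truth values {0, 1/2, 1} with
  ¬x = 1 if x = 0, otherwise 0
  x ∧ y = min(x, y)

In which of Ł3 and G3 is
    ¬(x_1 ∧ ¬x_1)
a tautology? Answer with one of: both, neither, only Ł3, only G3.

only G3

In Ł3: at x_1 = 1/2 the value is 1/2 — not a tautology.
In G3: every assignment gives 1 — tautology.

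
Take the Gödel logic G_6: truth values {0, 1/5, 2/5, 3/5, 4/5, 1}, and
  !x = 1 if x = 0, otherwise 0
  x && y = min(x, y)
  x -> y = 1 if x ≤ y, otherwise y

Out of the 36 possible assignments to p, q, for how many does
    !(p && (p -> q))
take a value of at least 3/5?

value 1: 11 assignments (counts)
value 0: 25 assignments
So 11 of the 36 assignments meet the threshold.

11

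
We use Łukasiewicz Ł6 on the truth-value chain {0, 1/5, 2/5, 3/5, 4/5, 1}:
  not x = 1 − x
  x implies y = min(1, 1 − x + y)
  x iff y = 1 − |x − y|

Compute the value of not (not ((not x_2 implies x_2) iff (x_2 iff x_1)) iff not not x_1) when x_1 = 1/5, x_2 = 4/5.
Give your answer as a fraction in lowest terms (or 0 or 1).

2/5

not x_2 = not 4/5 = 1/5
not x_2 implies x_2 = 1/5 implies 4/5 = 1
x_2 iff x_1 = 4/5 iff 1/5 = 2/5
(not x_2 implies x_2) iff (x_2 iff x_1) = 1 iff 2/5 = 2/5
not ((not x_2 implies x_2) iff (x_2 iff x_1)) = not 2/5 = 3/5
not x_1 = not 1/5 = 4/5
not not x_1 = not 4/5 = 1/5
not ((not x_2 implies x_2) iff (x_2 iff x_1)) iff not not x_1 = 3/5 iff 1/5 = 3/5
not (not ((not x_2 implies x_2) iff (x_2 iff x_1)) iff not not x_1) = not 3/5 = 2/5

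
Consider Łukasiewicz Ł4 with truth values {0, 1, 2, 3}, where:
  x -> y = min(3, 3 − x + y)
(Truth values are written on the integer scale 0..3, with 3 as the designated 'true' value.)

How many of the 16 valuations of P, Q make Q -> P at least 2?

P = 0, Q = 0 ↦ 3  ≥
P = 0, Q = 1 ↦ 2  ≥
P = 0, Q = 2 ↦ 1  <
P = 0, Q = 3 ↦ 0  <
P = 1, Q = 0 ↦ 3  ≥
P = 1, Q = 1 ↦ 3  ≥
P = 1, Q = 2 ↦ 2  ≥
P = 1, Q = 3 ↦ 1  <
P = 2, Q = 0 ↦ 3  ≥
P = 2, Q = 1 ↦ 3  ≥
P = 2, Q = 2 ↦ 3  ≥
P = 2, Q = 3 ↦ 2  ≥
P = 3, Q = 0 ↦ 3  ≥
P = 3, Q = 1 ↦ 3  ≥
P = 3, Q = 2 ↦ 3  ≥
P = 3, Q = 3 ↦ 3  ≥
So 13 of the 16 assignments meet the threshold.

13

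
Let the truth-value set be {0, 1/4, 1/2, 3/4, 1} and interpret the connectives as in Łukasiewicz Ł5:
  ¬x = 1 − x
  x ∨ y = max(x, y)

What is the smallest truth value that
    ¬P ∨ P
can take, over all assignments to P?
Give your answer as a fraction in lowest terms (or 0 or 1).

Take P = 1/2:
¬P = ¬1/2 = 1/2
¬P ∨ P = 1/2 ∨ 1/2 = 1/2
No assignment yields a value below 1/2, so this is the minimum.

1/2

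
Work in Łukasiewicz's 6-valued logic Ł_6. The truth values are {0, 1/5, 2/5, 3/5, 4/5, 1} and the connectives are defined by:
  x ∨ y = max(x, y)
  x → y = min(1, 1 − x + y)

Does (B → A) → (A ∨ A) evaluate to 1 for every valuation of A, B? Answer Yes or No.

No

Counterexample: take A = 0, B = 0.
B → A = 0 → 0 = 1
A ∨ A = 0 ∨ 0 = 0
(B → A) → (A ∨ A) = 1 → 0 = 0
This gives 0 ≠ 1.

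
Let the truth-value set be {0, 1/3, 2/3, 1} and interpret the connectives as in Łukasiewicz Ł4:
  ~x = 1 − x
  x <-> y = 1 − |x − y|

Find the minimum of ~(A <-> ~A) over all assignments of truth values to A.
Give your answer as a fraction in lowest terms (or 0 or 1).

Take A = 1/3:
~A = ~1/3 = 2/3
A <-> ~A = 1/3 <-> 2/3 = 2/3
~(A <-> ~A) = ~2/3 = 1/3
No assignment yields a value below 1/3, so this is the minimum.

1/3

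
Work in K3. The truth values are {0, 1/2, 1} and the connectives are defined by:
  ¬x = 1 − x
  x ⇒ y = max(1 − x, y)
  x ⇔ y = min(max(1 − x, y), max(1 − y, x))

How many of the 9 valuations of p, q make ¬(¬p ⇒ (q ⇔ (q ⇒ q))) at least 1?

1

p = 0, q = 0 ↦ 1  ≥
p = 0, q = 1/2 ↦ 1/2  <
p = 0, q = 1 ↦ 0  <
p = 1/2, q = 0 ↦ 1/2  <
p = 1/2, q = 1/2 ↦ 1/2  <
p = 1/2, q = 1 ↦ 0  <
p = 1, q = 0 ↦ 0  <
p = 1, q = 1/2 ↦ 0  <
p = 1, q = 1 ↦ 0  <
So 1 of the 9 assignments meets the threshold.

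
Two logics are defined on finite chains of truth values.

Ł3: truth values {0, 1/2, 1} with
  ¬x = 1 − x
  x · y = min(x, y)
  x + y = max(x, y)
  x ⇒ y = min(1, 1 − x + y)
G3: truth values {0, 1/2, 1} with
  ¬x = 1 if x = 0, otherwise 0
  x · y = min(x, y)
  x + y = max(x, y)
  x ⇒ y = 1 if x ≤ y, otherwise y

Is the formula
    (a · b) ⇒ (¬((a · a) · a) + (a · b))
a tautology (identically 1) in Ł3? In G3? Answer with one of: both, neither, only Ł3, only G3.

both

In Ł3: every assignment gives 1 — tautology.
In G3: every assignment gives 1 — tautology.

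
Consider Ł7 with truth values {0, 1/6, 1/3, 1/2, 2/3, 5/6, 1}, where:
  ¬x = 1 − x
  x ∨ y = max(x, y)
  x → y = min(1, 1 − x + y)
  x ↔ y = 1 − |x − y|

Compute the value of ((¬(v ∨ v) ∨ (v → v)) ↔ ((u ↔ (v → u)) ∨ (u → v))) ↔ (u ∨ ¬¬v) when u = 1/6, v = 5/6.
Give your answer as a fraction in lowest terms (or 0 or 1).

v ∨ v = 5/6 ∨ 5/6 = 5/6
¬(v ∨ v) = ¬5/6 = 1/6
v → v = 5/6 → 5/6 = 1
¬(v ∨ v) ∨ (v → v) = 1/6 ∨ 1 = 1
v → u = 5/6 → 1/6 = 1/3
u ↔ (v → u) = 1/6 ↔ 1/3 = 5/6
u → v = 1/6 → 5/6 = 1
(u ↔ (v → u)) ∨ (u → v) = 5/6 ∨ 1 = 1
(¬(v ∨ v) ∨ (v → v)) ↔ ((u ↔ (v → u)) ∨ (u → v)) = 1 ↔ 1 = 1
¬v = ¬5/6 = 1/6
¬¬v = ¬1/6 = 5/6
u ∨ ¬¬v = 1/6 ∨ 5/6 = 5/6
((¬(v ∨ v) ∨ (v → v)) ↔ ((u ↔ (v → u)) ∨ (u → v))) ↔ (u ∨ ¬¬v) = 1 ↔ 5/6 = 5/6

5/6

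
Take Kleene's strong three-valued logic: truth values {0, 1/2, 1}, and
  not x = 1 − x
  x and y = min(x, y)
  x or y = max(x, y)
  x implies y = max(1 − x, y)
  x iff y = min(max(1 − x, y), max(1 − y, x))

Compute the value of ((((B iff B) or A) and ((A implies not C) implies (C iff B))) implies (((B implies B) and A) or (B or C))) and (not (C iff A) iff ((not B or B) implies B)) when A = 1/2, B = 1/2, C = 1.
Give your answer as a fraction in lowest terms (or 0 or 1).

B iff B = 1/2 iff 1/2 = 1/2
(B iff B) or A = 1/2 or 1/2 = 1/2
not C = not 1 = 0
A implies not C = 1/2 implies 0 = 1/2
C iff B = 1 iff 1/2 = 1/2
(A implies not C) implies (C iff B) = 1/2 implies 1/2 = 1/2
((B iff B) or A) and ((A implies not C) implies (C iff B)) = 1/2 and 1/2 = 1/2
B implies B = 1/2 implies 1/2 = 1/2
(B implies B) and A = 1/2 and 1/2 = 1/2
B or C = 1/2 or 1 = 1
((B implies B) and A) or (B or C) = 1/2 or 1 = 1
(((B iff B) or A) and ((A implies not C) implies (C iff B))) implies (((B implies B) and A) or (B or C)) = 1/2 implies 1 = 1
C iff A = 1 iff 1/2 = 1/2
not (C iff A) = not 1/2 = 1/2
not B = not 1/2 = 1/2
not B or B = 1/2 or 1/2 = 1/2
(not B or B) implies B = 1/2 implies 1/2 = 1/2
not (C iff A) iff ((not B or B) implies B) = 1/2 iff 1/2 = 1/2
((((B iff B) or A) and ((A implies not C) implies (C iff B))) implies (((B implies B) and A) or (B or C))) and (not (C iff A) iff ((not B or B) implies B)) = 1 and 1/2 = 1/2

1/2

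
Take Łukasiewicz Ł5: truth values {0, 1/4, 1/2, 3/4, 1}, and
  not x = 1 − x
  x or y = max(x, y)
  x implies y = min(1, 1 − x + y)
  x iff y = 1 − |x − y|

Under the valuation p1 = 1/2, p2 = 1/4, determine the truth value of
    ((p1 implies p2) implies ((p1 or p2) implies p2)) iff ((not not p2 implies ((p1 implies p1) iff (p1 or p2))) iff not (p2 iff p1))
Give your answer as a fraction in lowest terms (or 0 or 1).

1/4

p1 implies p2 = 1/2 implies 1/4 = 3/4
p1 or p2 = 1/2 or 1/4 = 1/2
(p1 or p2) implies p2 = 1/2 implies 1/4 = 3/4
(p1 implies p2) implies ((p1 or p2) implies p2) = 3/4 implies 3/4 = 1
not p2 = not 1/4 = 3/4
not not p2 = not 3/4 = 1/4
p1 implies p1 = 1/2 implies 1/2 = 1
p1 or p2 = 1/2 or 1/4 = 1/2
(p1 implies p1) iff (p1 or p2) = 1 iff 1/2 = 1/2
not not p2 implies ((p1 implies p1) iff (p1 or p2)) = 1/4 implies 1/2 = 1
p2 iff p1 = 1/4 iff 1/2 = 3/4
not (p2 iff p1) = not 3/4 = 1/4
(not not p2 implies ((p1 implies p1) iff (p1 or p2))) iff not (p2 iff p1) = 1 iff 1/4 = 1/4
((p1 implies p2) implies ((p1 or p2) implies p2)) iff ((not not p2 implies ((p1 implies p1) iff (p1 or p2))) iff not (p2 iff p1)) = 1 iff 1/4 = 1/4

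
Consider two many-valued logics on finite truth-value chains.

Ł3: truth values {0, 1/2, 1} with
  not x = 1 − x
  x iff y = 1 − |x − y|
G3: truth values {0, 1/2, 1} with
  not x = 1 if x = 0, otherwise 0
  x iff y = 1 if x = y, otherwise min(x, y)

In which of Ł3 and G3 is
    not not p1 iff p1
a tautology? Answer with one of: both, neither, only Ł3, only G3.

In Ł3: every assignment gives 1 — tautology.
In G3: at p1 = 1/2 the value is 1/2 — not a tautology.

only Ł3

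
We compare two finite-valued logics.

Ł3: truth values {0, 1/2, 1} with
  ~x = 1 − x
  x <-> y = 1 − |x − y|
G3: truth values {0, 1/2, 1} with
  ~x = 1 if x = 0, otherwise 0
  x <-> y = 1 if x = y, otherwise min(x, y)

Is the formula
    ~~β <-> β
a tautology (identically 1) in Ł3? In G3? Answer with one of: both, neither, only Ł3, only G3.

only Ł3

In Ł3: every assignment gives 1 — tautology.
In G3: at β = 1/2 the value is 1/2 — not a tautology.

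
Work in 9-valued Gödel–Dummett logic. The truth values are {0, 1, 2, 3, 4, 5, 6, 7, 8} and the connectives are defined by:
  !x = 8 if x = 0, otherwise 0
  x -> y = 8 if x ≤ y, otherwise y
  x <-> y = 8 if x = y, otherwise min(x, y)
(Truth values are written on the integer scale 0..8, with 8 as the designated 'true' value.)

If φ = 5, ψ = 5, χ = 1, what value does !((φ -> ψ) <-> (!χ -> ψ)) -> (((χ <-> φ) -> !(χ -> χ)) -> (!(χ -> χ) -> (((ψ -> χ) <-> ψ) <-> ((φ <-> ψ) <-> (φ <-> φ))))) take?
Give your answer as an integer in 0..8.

8

φ -> ψ = 5 -> 5 = 8
!χ = !1 = 0
!χ -> ψ = 0 -> 5 = 8
(φ -> ψ) <-> (!χ -> ψ) = 8 <-> 8 = 8
!((φ -> ψ) <-> (!χ -> ψ)) = !8 = 0
χ <-> φ = 1 <-> 5 = 1
χ -> χ = 1 -> 1 = 8
!(χ -> χ) = !8 = 0
(χ <-> φ) -> !(χ -> χ) = 1 -> 0 = 0
χ -> χ = 1 -> 1 = 8
!(χ -> χ) = !8 = 0
ψ -> χ = 5 -> 1 = 1
(ψ -> χ) <-> ψ = 1 <-> 5 = 1
φ <-> ψ = 5 <-> 5 = 8
φ <-> φ = 5 <-> 5 = 8
(φ <-> ψ) <-> (φ <-> φ) = 8 <-> 8 = 8
((ψ -> χ) <-> ψ) <-> ((φ <-> ψ) <-> (φ <-> φ)) = 1 <-> 8 = 1
!(χ -> χ) -> (((ψ -> χ) <-> ψ) <-> ((φ <-> ψ) <-> (φ <-> φ))) = 0 -> 1 = 8
((χ <-> φ) -> !(χ -> χ)) -> (!(χ -> χ) -> (((ψ -> χ) <-> ψ) <-> ((φ <-> ψ) <-> (φ <-> φ)))) = 0 -> 8 = 8
!((φ -> ψ) <-> (!χ -> ψ)) -> (((χ <-> φ) -> !(χ -> χ)) -> (!(χ -> χ) -> (((ψ -> χ) <-> ψ) <-> ((φ <-> ψ) <-> (φ <-> φ))))) = 0 -> 8 = 8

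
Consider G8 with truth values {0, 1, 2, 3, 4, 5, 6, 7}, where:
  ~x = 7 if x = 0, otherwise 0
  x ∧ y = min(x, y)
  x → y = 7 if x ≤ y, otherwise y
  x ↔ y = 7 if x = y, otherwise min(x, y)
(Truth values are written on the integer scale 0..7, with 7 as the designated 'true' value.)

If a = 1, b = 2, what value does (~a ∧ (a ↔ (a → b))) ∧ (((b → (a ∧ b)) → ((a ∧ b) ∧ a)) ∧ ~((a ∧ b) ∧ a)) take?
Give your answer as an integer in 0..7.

0

~a = ~1 = 0
a → b = 1 → 2 = 7
a ↔ (a → b) = 1 ↔ 7 = 1
~a ∧ (a ↔ (a → b)) = 0 ∧ 1 = 0
a ∧ b = 1 ∧ 2 = 1
b → (a ∧ b) = 2 → 1 = 1
a ∧ b = 1 ∧ 2 = 1
(a ∧ b) ∧ a = 1 ∧ 1 = 1
(b → (a ∧ b)) → ((a ∧ b) ∧ a) = 1 → 1 = 7
a ∧ b = 1 ∧ 2 = 1
(a ∧ b) ∧ a = 1 ∧ 1 = 1
~((a ∧ b) ∧ a) = ~1 = 0
((b → (a ∧ b)) → ((a ∧ b) ∧ a)) ∧ ~((a ∧ b) ∧ a) = 7 ∧ 0 = 0
(~a ∧ (a ↔ (a → b))) ∧ (((b → (a ∧ b)) → ((a ∧ b) ∧ a)) ∧ ~((a ∧ b) ∧ a)) = 0 ∧ 0 = 0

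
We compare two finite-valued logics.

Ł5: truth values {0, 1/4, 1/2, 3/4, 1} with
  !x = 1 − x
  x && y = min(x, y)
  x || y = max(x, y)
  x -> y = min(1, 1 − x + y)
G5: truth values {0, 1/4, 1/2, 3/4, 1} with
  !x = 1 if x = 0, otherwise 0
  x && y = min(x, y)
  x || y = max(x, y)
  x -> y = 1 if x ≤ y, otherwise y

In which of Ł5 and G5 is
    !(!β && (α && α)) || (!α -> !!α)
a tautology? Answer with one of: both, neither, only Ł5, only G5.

In Ł5: at α = 1/4, β = 0 the value is 3/4 — not a tautology.
In G5: every assignment gives 1 — tautology.

only G5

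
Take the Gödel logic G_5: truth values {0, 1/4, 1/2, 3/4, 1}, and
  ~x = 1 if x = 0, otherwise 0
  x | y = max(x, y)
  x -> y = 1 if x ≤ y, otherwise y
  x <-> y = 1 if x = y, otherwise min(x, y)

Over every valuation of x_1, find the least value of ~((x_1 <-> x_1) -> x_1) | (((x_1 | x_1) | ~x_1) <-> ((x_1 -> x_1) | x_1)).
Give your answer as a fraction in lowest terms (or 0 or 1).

1/4

Take x_1 = 1/4:
x_1 <-> x_1 = 1/4 <-> 1/4 = 1
(x_1 <-> x_1) -> x_1 = 1 -> 1/4 = 1/4
~((x_1 <-> x_1) -> x_1) = ~1/4 = 0
x_1 | x_1 = 1/4 | 1/4 = 1/4
~x_1 = ~1/4 = 0
(x_1 | x_1) | ~x_1 = 1/4 | 0 = 1/4
x_1 -> x_1 = 1/4 -> 1/4 = 1
(x_1 -> x_1) | x_1 = 1 | 1/4 = 1
((x_1 | x_1) | ~x_1) <-> ((x_1 -> x_1) | x_1) = 1/4 <-> 1 = 1/4
~((x_1 <-> x_1) -> x_1) | (((x_1 | x_1) | ~x_1) <-> ((x_1 -> x_1) | x_1)) = 0 | 1/4 = 1/4
No assignment yields a value below 1/4, so this is the minimum.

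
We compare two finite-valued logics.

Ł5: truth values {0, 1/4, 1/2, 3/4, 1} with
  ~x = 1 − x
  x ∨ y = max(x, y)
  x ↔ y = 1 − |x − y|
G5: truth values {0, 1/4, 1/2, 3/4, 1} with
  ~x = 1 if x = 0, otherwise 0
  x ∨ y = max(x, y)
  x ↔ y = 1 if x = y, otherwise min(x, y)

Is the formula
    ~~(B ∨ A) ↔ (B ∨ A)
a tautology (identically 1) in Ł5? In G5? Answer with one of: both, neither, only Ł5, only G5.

only Ł5

In Ł5: every assignment gives 1 — tautology.
In G5: at A = 0, B = 1/4 the value is 1/4 — not a tautology.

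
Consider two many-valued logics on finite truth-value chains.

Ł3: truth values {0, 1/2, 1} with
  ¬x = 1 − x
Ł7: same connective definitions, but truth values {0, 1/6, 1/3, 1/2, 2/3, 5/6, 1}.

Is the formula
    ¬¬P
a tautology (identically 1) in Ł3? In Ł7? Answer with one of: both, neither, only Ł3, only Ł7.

In Ł3: at P = 0 the value is 0 — not a tautology.
In Ł7: at P = 0 the value is 0 — not a tautology.

neither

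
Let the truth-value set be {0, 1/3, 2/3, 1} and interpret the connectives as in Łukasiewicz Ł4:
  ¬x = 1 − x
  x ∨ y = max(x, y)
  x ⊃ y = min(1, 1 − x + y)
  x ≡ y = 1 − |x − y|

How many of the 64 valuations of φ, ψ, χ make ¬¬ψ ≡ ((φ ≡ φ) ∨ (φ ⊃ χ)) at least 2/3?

32

value 1: 16 assignments (counts)
value 2/3: 16 assignments (counts)
value 1/3: 16 assignments
value 0: 16 assignments
So 32 of the 64 assignments meet the threshold.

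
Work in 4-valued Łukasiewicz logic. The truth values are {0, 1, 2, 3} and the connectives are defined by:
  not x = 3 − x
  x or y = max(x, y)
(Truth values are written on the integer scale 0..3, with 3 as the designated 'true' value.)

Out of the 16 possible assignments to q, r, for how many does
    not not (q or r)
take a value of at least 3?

7

q = 0, r = 0 ↦ 0  <
q = 0, r = 1 ↦ 1  <
q = 0, r = 2 ↦ 2  <
q = 0, r = 3 ↦ 3  ≥
q = 1, r = 0 ↦ 1  <
q = 1, r = 1 ↦ 1  <
q = 1, r = 2 ↦ 2  <
q = 1, r = 3 ↦ 3  ≥
q = 2, r = 0 ↦ 2  <
q = 2, r = 1 ↦ 2  <
q = 2, r = 2 ↦ 2  <
q = 2, r = 3 ↦ 3  ≥
q = 3, r = 0 ↦ 3  ≥
q = 3, r = 1 ↦ 3  ≥
q = 3, r = 2 ↦ 3  ≥
q = 3, r = 3 ↦ 3  ≥
So 7 of the 16 assignments meet the threshold.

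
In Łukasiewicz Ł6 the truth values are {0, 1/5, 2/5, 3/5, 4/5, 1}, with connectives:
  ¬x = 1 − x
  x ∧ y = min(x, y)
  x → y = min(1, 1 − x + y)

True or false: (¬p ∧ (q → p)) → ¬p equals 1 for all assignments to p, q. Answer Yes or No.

Yes

At p = 0, q = 4/5, for instance:
¬p = ¬0 = 1
q → p = 4/5 → 0 = 1/5
¬p ∧ (q → p) = 1 ∧ 1/5 = 1/5
(¬p ∧ (q → p)) → ¬p = 1/5 → 1 = 1
and checking the remaining 35 assignments likewise gives ≥ 1 in every case.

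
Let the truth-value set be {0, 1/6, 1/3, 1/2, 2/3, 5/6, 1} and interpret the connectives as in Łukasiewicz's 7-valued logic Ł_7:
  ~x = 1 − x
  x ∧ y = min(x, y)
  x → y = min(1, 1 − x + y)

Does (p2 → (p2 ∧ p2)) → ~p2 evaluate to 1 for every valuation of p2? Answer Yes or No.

No

Counterexample: take p2 = 1/6.
p2 ∧ p2 = 1/6 ∧ 1/6 = 1/6
p2 → (p2 ∧ p2) = 1/6 → 1/6 = 1
~p2 = ~1/6 = 5/6
(p2 → (p2 ∧ p2)) → ~p2 = 1 → 5/6 = 5/6
This gives 5/6 ≠ 1.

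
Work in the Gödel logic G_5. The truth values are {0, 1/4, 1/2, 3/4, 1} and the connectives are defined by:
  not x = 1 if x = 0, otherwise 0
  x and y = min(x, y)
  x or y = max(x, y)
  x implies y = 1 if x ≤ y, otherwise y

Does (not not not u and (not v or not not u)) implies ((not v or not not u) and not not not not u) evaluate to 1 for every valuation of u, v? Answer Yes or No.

Counterexample: take u = 0, v = 0.
not u = not 0 = 1
not not u = not 1 = 0
not not not u = not 0 = 1
not v = not 0 = 1
not u = not 0 = 1
not not u = not 1 = 0
not v or not not u = 1 or 0 = 1
not not not u and (not v or not not u) = 1 and 1 = 1
not v = not 0 = 1
not u = not 0 = 1
not not u = not 1 = 0
not v or not not u = 1 or 0 = 1
not u = not 0 = 1
not not u = not 1 = 0
not not not u = not 0 = 1
not not not not u = not 1 = 0
(not v or not not u) and not not not not u = 1 and 0 = 0
(not not not u and (not v or not not u)) implies ((not v or not not u) and not not not not u) = 1 implies 0 = 0
This gives 0 ≠ 1.

No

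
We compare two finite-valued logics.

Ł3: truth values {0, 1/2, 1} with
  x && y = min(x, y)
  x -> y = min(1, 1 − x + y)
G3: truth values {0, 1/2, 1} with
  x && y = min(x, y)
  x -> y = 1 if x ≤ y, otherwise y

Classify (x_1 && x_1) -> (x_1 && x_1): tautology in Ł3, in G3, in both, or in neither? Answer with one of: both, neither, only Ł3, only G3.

In Ł3: every assignment gives 1 — tautology.
In G3: every assignment gives 1 — tautology.

both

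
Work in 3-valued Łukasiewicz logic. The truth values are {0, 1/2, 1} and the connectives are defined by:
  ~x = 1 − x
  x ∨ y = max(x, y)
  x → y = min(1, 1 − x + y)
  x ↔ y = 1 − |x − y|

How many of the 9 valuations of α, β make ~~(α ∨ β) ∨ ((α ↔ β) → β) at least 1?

α = 0, β = 0 ↦ 0  <
α = 0, β = 1/2 ↦ 1  ≥
α = 0, β = 1 ↦ 1  ≥
α = 1/2, β = 0 ↦ 1/2  <
α = 1/2, β = 1/2 ↦ 1/2  <
α = 1/2, β = 1 ↦ 1  ≥
α = 1, β = 0 ↦ 1  ≥
α = 1, β = 1/2 ↦ 1  ≥
α = 1, β = 1 ↦ 1  ≥
So 6 of the 9 assignments meet the threshold.

6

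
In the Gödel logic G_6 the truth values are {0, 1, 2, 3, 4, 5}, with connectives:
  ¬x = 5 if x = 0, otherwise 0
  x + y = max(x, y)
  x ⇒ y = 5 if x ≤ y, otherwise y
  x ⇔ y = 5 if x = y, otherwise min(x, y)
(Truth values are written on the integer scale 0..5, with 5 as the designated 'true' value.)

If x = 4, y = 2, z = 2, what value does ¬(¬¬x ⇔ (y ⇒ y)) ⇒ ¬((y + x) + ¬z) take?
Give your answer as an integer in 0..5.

¬x = ¬4 = 0
¬¬x = ¬0 = 5
y ⇒ y = 2 ⇒ 2 = 5
¬¬x ⇔ (y ⇒ y) = 5 ⇔ 5 = 5
¬(¬¬x ⇔ (y ⇒ y)) = ¬5 = 0
y + x = 2 + 4 = 4
¬z = ¬2 = 0
(y + x) + ¬z = 4 + 0 = 4
¬((y + x) + ¬z) = ¬4 = 0
¬(¬¬x ⇔ (y ⇒ y)) ⇒ ¬((y + x) + ¬z) = 0 ⇒ 0 = 5

5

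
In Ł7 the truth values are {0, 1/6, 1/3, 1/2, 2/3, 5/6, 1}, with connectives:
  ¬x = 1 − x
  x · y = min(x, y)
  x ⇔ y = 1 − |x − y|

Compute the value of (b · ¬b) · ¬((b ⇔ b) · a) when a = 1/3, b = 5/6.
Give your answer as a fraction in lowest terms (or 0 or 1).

1/6

¬b = ¬5/6 = 1/6
b · ¬b = 5/6 · 1/6 = 1/6
b ⇔ b = 5/6 ⇔ 5/6 = 1
(b ⇔ b) · a = 1 · 1/3 = 1/3
¬((b ⇔ b) · a) = ¬1/3 = 2/3
(b · ¬b) · ¬((b ⇔ b) · a) = 1/6 · 2/3 = 1/6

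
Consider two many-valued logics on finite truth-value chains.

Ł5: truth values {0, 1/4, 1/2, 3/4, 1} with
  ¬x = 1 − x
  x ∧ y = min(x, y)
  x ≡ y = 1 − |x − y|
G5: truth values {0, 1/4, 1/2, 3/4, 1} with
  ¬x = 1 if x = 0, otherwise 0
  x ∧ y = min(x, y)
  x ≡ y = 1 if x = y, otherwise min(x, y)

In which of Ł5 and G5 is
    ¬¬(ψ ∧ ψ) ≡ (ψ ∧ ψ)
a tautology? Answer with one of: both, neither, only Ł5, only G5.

only Ł5

In Ł5: every assignment gives 1 — tautology.
In G5: at ψ = 1/4 the value is 1/4 — not a tautology.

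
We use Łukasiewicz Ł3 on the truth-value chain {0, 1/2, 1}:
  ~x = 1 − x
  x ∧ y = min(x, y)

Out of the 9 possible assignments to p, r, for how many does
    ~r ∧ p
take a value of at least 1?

1

p = 0, r = 0 ↦ 0  <
p = 0, r = 1/2 ↦ 0  <
p = 0, r = 1 ↦ 0  <
p = 1/2, r = 0 ↦ 1/2  <
p = 1/2, r = 1/2 ↦ 1/2  <
p = 1/2, r = 1 ↦ 0  <
p = 1, r = 0 ↦ 1  ≥
p = 1, r = 1/2 ↦ 1/2  <
p = 1, r = 1 ↦ 0  <
So 1 of the 9 assignments meets the threshold.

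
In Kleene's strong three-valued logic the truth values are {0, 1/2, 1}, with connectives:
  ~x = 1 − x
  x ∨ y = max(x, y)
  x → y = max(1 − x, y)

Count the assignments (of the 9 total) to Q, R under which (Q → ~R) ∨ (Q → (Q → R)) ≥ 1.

7

Q = 0, R = 0 ↦ 1  ≥
Q = 0, R = 1/2 ↦ 1  ≥
Q = 0, R = 1 ↦ 1  ≥
Q = 1/2, R = 0 ↦ 1  ≥
Q = 1/2, R = 1/2 ↦ 1/2  <
Q = 1/2, R = 1 ↦ 1  ≥
Q = 1, R = 0 ↦ 1  ≥
Q = 1, R = 1/2 ↦ 1/2  <
Q = 1, R = 1 ↦ 1  ≥
So 7 of the 9 assignments meet the threshold.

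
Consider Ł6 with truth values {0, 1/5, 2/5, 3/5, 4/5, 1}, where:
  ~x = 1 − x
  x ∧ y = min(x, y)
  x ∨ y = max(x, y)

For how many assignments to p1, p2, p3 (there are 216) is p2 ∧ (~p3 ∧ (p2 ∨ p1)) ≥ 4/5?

24

value 1: 6 assignments (counts)
value 4/5: 18 assignments (counts)
value 3/5: 30 assignments
value 2/5: 42 assignments
value 1/5: 54 assignments
value 0: 66 assignments
So 24 of the 216 assignments meet the threshold.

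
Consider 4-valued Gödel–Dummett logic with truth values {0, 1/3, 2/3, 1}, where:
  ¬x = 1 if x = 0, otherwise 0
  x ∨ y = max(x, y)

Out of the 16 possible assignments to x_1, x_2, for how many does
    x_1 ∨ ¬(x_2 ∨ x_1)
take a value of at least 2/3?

x_1 = 0, x_2 = 0 ↦ 1  ≥
x_1 = 0, x_2 = 1/3 ↦ 0  <
x_1 = 0, x_2 = 2/3 ↦ 0  <
x_1 = 0, x_2 = 1 ↦ 0  <
x_1 = 1/3, x_2 = 0 ↦ 1/3  <
x_1 = 1/3, x_2 = 1/3 ↦ 1/3  <
x_1 = 1/3, x_2 = 2/3 ↦ 1/3  <
x_1 = 1/3, x_2 = 1 ↦ 1/3  <
x_1 = 2/3, x_2 = 0 ↦ 2/3  ≥
x_1 = 2/3, x_2 = 1/3 ↦ 2/3  ≥
x_1 = 2/3, x_2 = 2/3 ↦ 2/3  ≥
x_1 = 2/3, x_2 = 1 ↦ 2/3  ≥
x_1 = 1, x_2 = 0 ↦ 1  ≥
x_1 = 1, x_2 = 1/3 ↦ 1  ≥
x_1 = 1, x_2 = 2/3 ↦ 1  ≥
x_1 = 1, x_2 = 1 ↦ 1  ≥
So 9 of the 16 assignments meet the threshold.

9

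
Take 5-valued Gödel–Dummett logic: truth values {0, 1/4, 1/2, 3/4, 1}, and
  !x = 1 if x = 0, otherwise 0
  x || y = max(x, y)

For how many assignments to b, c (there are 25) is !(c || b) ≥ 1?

value 1: 1 assignment (counts)
value 0: 24 assignments
So 1 of the 25 assignments meets the threshold.

1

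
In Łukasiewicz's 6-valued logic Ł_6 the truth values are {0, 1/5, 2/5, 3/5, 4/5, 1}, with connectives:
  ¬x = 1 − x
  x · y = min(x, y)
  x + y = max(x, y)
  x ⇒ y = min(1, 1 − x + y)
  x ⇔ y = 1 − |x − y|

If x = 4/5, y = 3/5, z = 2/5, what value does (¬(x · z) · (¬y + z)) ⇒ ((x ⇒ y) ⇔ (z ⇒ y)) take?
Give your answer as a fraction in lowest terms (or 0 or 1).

x · z = 4/5 · 2/5 = 2/5
¬(x · z) = ¬2/5 = 3/5
¬y = ¬3/5 = 2/5
¬y + z = 2/5 + 2/5 = 2/5
¬(x · z) · (¬y + z) = 3/5 · 2/5 = 2/5
x ⇒ y = 4/5 ⇒ 3/5 = 4/5
z ⇒ y = 2/5 ⇒ 3/5 = 1
(x ⇒ y) ⇔ (z ⇒ y) = 4/5 ⇔ 1 = 4/5
(¬(x · z) · (¬y + z)) ⇒ ((x ⇒ y) ⇔ (z ⇒ y)) = 2/5 ⇒ 4/5 = 1

1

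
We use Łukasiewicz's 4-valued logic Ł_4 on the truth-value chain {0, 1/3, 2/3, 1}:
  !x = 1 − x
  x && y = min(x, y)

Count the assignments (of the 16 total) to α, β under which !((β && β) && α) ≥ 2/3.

α = 0, β = 0 ↦ 1  ≥
α = 0, β = 1/3 ↦ 1  ≥
α = 0, β = 2/3 ↦ 1  ≥
α = 0, β = 1 ↦ 1  ≥
α = 1/3, β = 0 ↦ 1  ≥
α = 1/3, β = 1/3 ↦ 2/3  ≥
α = 1/3, β = 2/3 ↦ 2/3  ≥
α = 1/3, β = 1 ↦ 2/3  ≥
α = 2/3, β = 0 ↦ 1  ≥
α = 2/3, β = 1/3 ↦ 2/3  ≥
α = 2/3, β = 2/3 ↦ 1/3  <
α = 2/3, β = 1 ↦ 1/3  <
α = 1, β = 0 ↦ 1  ≥
α = 1, β = 1/3 ↦ 2/3  ≥
α = 1, β = 2/3 ↦ 1/3  <
α = 1, β = 1 ↦ 0  <
So 12 of the 16 assignments meet the threshold.

12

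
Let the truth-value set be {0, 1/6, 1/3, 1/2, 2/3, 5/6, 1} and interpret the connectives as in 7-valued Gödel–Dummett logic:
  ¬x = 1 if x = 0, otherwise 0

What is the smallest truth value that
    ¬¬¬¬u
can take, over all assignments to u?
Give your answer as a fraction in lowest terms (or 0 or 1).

0

Take u = 0:
¬u = ¬0 = 1
¬¬u = ¬1 = 0
¬¬¬u = ¬0 = 1
¬¬¬¬u = ¬1 = 0
No assignment yields a value below 0, so this is the minimum.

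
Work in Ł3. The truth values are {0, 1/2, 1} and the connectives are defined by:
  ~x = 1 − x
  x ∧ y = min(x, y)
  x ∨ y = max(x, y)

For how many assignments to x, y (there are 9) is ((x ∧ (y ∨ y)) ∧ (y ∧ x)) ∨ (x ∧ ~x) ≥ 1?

x = 0, y = 0 ↦ 0  <
x = 0, y = 1/2 ↦ 0  <
x = 0, y = 1 ↦ 0  <
x = 1/2, y = 0 ↦ 1/2  <
x = 1/2, y = 1/2 ↦ 1/2  <
x = 1/2, y = 1 ↦ 1/2  <
x = 1, y = 0 ↦ 0  <
x = 1, y = 1/2 ↦ 1/2  <
x = 1, y = 1 ↦ 1  ≥
So 1 of the 9 assignments meets the threshold.

1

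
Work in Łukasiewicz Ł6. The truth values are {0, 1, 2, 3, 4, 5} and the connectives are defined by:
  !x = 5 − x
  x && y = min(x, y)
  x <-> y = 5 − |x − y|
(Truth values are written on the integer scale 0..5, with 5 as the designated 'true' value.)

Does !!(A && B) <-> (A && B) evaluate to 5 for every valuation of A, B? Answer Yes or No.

At A = 5, B = 1, for instance:
A && B = 5 && 1 = 1
!(A && B) = !1 = 4
!!(A && B) = !4 = 1
!!(A && B) <-> (A && B) = 1 <-> 1 = 5
and checking the remaining 35 assignments likewise gives ≥ 5 in every case.

Yes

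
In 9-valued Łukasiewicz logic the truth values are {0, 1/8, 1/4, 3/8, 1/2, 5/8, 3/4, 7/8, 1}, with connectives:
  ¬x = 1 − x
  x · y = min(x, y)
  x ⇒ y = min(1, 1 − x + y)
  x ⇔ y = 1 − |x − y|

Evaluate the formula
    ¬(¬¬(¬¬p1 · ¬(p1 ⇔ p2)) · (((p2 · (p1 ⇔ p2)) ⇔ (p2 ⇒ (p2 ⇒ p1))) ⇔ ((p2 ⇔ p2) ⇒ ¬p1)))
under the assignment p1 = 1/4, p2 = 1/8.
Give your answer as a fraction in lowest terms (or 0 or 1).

¬p1 = ¬1/4 = 3/4
¬¬p1 = ¬3/4 = 1/4
p1 ⇔ p2 = 1/4 ⇔ 1/8 = 7/8
¬(p1 ⇔ p2) = ¬7/8 = 1/8
¬¬p1 · ¬(p1 ⇔ p2) = 1/4 · 1/8 = 1/8
¬(¬¬p1 · ¬(p1 ⇔ p2)) = ¬1/8 = 7/8
¬¬(¬¬p1 · ¬(p1 ⇔ p2)) = ¬7/8 = 1/8
p1 ⇔ p2 = 1/4 ⇔ 1/8 = 7/8
p2 · (p1 ⇔ p2) = 1/8 · 7/8 = 1/8
p2 ⇒ p1 = 1/8 ⇒ 1/4 = 1
p2 ⇒ (p2 ⇒ p1) = 1/8 ⇒ 1 = 1
(p2 · (p1 ⇔ p2)) ⇔ (p2 ⇒ (p2 ⇒ p1)) = 1/8 ⇔ 1 = 1/8
p2 ⇔ p2 = 1/8 ⇔ 1/8 = 1
¬p1 = ¬1/4 = 3/4
(p2 ⇔ p2) ⇒ ¬p1 = 1 ⇒ 3/4 = 3/4
((p2 · (p1 ⇔ p2)) ⇔ (p2 ⇒ (p2 ⇒ p1))) ⇔ ((p2 ⇔ p2) ⇒ ¬p1) = 1/8 ⇔ 3/4 = 3/8
¬¬(¬¬p1 · ¬(p1 ⇔ p2)) · (((p2 · (p1 ⇔ p2)) ⇔ (p2 ⇒ (p2 ⇒ p1))) ⇔ ((p2 ⇔ p2) ⇒ ¬p1)) = 1/8 · 3/8 = 1/8
¬(¬¬(¬¬p1 · ¬(p1 ⇔ p2)) · (((p2 · (p1 ⇔ p2)) ⇔ (p2 ⇒ (p2 ⇒ p1))) ⇔ ((p2 ⇔ p2) ⇒ ¬p1))) = ¬1/8 = 7/8

7/8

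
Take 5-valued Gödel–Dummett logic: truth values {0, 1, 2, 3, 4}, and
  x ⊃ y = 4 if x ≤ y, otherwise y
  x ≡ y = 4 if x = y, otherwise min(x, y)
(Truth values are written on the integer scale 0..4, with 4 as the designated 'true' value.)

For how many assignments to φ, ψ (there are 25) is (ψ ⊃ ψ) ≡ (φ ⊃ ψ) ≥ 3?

16

value 4: 15 assignments (counts)
value 3: 1 assignment (counts)
value 2: 2 assignments
value 1: 3 assignments
value 0: 4 assignments
So 16 of the 25 assignments meet the threshold.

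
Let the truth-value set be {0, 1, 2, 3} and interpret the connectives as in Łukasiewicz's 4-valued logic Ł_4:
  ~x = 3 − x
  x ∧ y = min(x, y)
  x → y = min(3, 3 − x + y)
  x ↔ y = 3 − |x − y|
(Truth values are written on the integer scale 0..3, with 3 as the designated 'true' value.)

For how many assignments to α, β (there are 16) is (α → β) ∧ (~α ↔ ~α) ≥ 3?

10

α = 0, β = 0 ↦ 3  ≥
α = 0, β = 1 ↦ 3  ≥
α = 0, β = 2 ↦ 3  ≥
α = 0, β = 3 ↦ 3  ≥
α = 1, β = 0 ↦ 2  <
α = 1, β = 1 ↦ 3  ≥
α = 1, β = 2 ↦ 3  ≥
α = 1, β = 3 ↦ 3  ≥
α = 2, β = 0 ↦ 1  <
α = 2, β = 1 ↦ 2  <
α = 2, β = 2 ↦ 3  ≥
α = 2, β = 3 ↦ 3  ≥
α = 3, β = 0 ↦ 0  <
α = 3, β = 1 ↦ 1  <
α = 3, β = 2 ↦ 2  <
α = 3, β = 3 ↦ 3  ≥
So 10 of the 16 assignments meet the threshold.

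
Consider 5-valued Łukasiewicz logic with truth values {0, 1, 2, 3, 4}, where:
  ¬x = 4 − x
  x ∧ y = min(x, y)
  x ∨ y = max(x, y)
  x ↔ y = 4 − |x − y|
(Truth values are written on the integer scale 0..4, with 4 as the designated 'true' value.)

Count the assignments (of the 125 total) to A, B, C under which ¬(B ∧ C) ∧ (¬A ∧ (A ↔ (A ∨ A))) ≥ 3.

32

value 4: 9 assignments (counts)
value 3: 23 assignments (counts)
value 2: 31 assignments
value 1: 33 assignments
value 0: 29 assignments
So 32 of the 125 assignments meet the threshold.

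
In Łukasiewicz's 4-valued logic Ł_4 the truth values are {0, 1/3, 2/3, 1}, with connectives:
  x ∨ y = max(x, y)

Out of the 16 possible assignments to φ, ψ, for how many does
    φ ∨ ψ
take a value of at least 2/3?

φ = 0, ψ = 0 ↦ 0  <
φ = 0, ψ = 1/3 ↦ 1/3  <
φ = 0, ψ = 2/3 ↦ 2/3  ≥
φ = 0, ψ = 1 ↦ 1  ≥
φ = 1/3, ψ = 0 ↦ 1/3  <
φ = 1/3, ψ = 1/3 ↦ 1/3  <
φ = 1/3, ψ = 2/3 ↦ 2/3  ≥
φ = 1/3, ψ = 1 ↦ 1  ≥
φ = 2/3, ψ = 0 ↦ 2/3  ≥
φ = 2/3, ψ = 1/3 ↦ 2/3  ≥
φ = 2/3, ψ = 2/3 ↦ 2/3  ≥
φ = 2/3, ψ = 1 ↦ 1  ≥
φ = 1, ψ = 0 ↦ 1  ≥
φ = 1, ψ = 1/3 ↦ 1  ≥
φ = 1, ψ = 2/3 ↦ 1  ≥
φ = 1, ψ = 1 ↦ 1  ≥
So 12 of the 16 assignments meet the threshold.

12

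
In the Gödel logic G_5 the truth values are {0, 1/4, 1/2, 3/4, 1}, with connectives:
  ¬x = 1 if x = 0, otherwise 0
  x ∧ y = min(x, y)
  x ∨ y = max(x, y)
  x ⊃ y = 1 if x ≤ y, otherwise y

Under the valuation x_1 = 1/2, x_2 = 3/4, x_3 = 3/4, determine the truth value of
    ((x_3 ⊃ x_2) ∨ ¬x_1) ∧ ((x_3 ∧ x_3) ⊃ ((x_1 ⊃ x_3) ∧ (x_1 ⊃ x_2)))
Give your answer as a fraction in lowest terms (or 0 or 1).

1

x_3 ⊃ x_2 = 3/4 ⊃ 3/4 = 1
¬x_1 = ¬1/2 = 0
(x_3 ⊃ x_2) ∨ ¬x_1 = 1 ∨ 0 = 1
x_3 ∧ x_3 = 3/4 ∧ 3/4 = 3/4
x_1 ⊃ x_3 = 1/2 ⊃ 3/4 = 1
x_1 ⊃ x_2 = 1/2 ⊃ 3/4 = 1
(x_1 ⊃ x_3) ∧ (x_1 ⊃ x_2) = 1 ∧ 1 = 1
(x_3 ∧ x_3) ⊃ ((x_1 ⊃ x_3) ∧ (x_1 ⊃ x_2)) = 3/4 ⊃ 1 = 1
((x_3 ⊃ x_2) ∨ ¬x_1) ∧ ((x_3 ∧ x_3) ⊃ ((x_1 ⊃ x_3) ∧ (x_1 ⊃ x_2))) = 1 ∧ 1 = 1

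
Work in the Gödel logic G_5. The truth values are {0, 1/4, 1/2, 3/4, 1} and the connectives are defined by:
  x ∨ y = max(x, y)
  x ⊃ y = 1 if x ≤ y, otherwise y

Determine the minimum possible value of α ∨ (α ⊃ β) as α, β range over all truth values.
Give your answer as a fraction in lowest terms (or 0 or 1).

Take α = 1/4, β = 0:
α ⊃ β = 1/4 ⊃ 0 = 0
α ∨ (α ⊃ β) = 1/4 ∨ 0 = 1/4
No assignment yields a value below 1/4, so this is the minimum.

1/4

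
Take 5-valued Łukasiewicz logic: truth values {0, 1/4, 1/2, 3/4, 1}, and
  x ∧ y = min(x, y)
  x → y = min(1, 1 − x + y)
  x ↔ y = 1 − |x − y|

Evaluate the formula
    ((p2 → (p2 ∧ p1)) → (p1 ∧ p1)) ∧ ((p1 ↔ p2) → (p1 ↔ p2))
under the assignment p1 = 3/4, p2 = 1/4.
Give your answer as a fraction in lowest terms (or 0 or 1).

3/4

p2 ∧ p1 = 1/4 ∧ 3/4 = 1/4
p2 → (p2 ∧ p1) = 1/4 → 1/4 = 1
p1 ∧ p1 = 3/4 ∧ 3/4 = 3/4
(p2 → (p2 ∧ p1)) → (p1 ∧ p1) = 1 → 3/4 = 3/4
p1 ↔ p2 = 3/4 ↔ 1/4 = 1/2
p1 ↔ p2 = 3/4 ↔ 1/4 = 1/2
(p1 ↔ p2) → (p1 ↔ p2) = 1/2 → 1/2 = 1
((p2 → (p2 ∧ p1)) → (p1 ∧ p1)) ∧ ((p1 ↔ p2) → (p1 ↔ p2)) = 3/4 ∧ 1 = 3/4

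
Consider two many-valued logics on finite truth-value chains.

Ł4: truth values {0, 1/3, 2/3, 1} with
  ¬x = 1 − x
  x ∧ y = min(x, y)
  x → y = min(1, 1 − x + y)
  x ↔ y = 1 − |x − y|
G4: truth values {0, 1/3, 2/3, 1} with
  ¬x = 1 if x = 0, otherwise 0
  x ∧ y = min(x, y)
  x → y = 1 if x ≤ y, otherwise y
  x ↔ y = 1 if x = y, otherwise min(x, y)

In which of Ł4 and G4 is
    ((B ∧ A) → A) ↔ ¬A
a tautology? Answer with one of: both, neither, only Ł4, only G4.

In Ł4: at A = 1/3, B = 0 the value is 2/3 — not a tautology.
In G4: at A = 1/3, B = 0 the value is 0 — not a tautology.

neither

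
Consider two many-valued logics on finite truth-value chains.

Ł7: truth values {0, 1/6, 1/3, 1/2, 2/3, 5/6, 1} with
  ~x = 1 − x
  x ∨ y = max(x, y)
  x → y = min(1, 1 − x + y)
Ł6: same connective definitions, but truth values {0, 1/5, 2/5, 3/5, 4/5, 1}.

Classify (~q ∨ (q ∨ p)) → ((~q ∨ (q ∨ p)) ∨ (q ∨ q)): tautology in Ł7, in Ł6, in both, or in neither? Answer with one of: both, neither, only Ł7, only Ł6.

In Ł7: every assignment gives 1 — tautology.
In Ł6: every assignment gives 1 — tautology.

both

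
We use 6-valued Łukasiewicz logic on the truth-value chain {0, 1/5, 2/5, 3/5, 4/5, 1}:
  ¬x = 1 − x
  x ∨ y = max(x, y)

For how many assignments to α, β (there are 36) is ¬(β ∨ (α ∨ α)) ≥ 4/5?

value 1: 1 assignment (counts)
value 4/5: 3 assignments (counts)
value 3/5: 5 assignments
value 2/5: 7 assignments
value 1/5: 9 assignments
value 0: 11 assignments
So 4 of the 36 assignments meet the threshold.

4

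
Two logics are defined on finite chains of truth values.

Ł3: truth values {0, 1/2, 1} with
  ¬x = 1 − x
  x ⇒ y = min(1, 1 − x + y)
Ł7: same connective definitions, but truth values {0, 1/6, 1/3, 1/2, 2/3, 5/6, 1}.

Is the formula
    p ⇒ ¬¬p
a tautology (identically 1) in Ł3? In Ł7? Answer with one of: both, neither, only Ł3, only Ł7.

In Ł3: every assignment gives 1 — tautology.
In Ł7: every assignment gives 1 — tautology.

both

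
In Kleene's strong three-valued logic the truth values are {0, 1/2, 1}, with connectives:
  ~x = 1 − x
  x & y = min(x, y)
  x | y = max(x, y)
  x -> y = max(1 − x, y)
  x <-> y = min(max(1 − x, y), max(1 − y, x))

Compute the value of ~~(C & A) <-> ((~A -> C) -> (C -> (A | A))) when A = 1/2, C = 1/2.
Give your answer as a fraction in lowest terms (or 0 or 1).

C & A = 1/2 & 1/2 = 1/2
~(C & A) = ~1/2 = 1/2
~~(C & A) = ~1/2 = 1/2
~A = ~1/2 = 1/2
~A -> C = 1/2 -> 1/2 = 1/2
A | A = 1/2 | 1/2 = 1/2
C -> (A | A) = 1/2 -> 1/2 = 1/2
(~A -> C) -> (C -> (A | A)) = 1/2 -> 1/2 = 1/2
~~(C & A) <-> ((~A -> C) -> (C -> (A | A))) = 1/2 <-> 1/2 = 1/2

1/2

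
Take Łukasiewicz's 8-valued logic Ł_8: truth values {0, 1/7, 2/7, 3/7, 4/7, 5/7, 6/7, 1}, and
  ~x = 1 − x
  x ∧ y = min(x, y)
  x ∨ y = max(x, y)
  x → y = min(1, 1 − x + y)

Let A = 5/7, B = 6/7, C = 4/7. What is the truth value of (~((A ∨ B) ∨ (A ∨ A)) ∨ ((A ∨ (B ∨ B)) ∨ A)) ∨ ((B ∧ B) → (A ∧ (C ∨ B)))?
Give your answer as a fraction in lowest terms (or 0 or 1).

6/7

A ∨ B = 5/7 ∨ 6/7 = 6/7
A ∨ A = 5/7 ∨ 5/7 = 5/7
(A ∨ B) ∨ (A ∨ A) = 6/7 ∨ 5/7 = 6/7
~((A ∨ B) ∨ (A ∨ A)) = ~6/7 = 1/7
B ∨ B = 6/7 ∨ 6/7 = 6/7
A ∨ (B ∨ B) = 5/7 ∨ 6/7 = 6/7
(A ∨ (B ∨ B)) ∨ A = 6/7 ∨ 5/7 = 6/7
~((A ∨ B) ∨ (A ∨ A)) ∨ ((A ∨ (B ∨ B)) ∨ A) = 1/7 ∨ 6/7 = 6/7
B ∧ B = 6/7 ∧ 6/7 = 6/7
C ∨ B = 4/7 ∨ 6/7 = 6/7
A ∧ (C ∨ B) = 5/7 ∧ 6/7 = 5/7
(B ∧ B) → (A ∧ (C ∨ B)) = 6/7 → 5/7 = 6/7
(~((A ∨ B) ∨ (A ∨ A)) ∨ ((A ∨ (B ∨ B)) ∨ A)) ∨ ((B ∧ B) → (A ∧ (C ∨ B))) = 6/7 ∨ 6/7 = 6/7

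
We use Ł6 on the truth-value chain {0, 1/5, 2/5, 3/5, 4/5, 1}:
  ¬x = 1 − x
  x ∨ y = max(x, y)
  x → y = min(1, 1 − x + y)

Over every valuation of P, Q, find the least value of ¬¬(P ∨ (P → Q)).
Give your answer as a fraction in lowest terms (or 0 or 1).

3/5

Take P = 2/5, Q = 0:
P → Q = 2/5 → 0 = 3/5
P ∨ (P → Q) = 2/5 ∨ 3/5 = 3/5
¬(P ∨ (P → Q)) = ¬3/5 = 2/5
¬¬(P ∨ (P → Q)) = ¬2/5 = 3/5
No assignment yields a value below 3/5, so this is the minimum.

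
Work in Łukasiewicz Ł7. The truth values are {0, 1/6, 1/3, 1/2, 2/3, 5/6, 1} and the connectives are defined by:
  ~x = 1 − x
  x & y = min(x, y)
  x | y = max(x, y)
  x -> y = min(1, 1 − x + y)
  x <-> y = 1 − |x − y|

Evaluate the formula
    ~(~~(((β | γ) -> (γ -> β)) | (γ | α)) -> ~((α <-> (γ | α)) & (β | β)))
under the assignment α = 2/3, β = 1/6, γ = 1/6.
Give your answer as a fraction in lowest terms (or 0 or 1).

β | γ = 1/6 | 1/6 = 1/6
γ -> β = 1/6 -> 1/6 = 1
(β | γ) -> (γ -> β) = 1/6 -> 1 = 1
γ | α = 1/6 | 2/3 = 2/3
((β | γ) -> (γ -> β)) | (γ | α) = 1 | 2/3 = 1
~(((β | γ) -> (γ -> β)) | (γ | α)) = ~1 = 0
~~(((β | γ) -> (γ -> β)) | (γ | α)) = ~0 = 1
γ | α = 1/6 | 2/3 = 2/3
α <-> (γ | α) = 2/3 <-> 2/3 = 1
β | β = 1/6 | 1/6 = 1/6
(α <-> (γ | α)) & (β | β) = 1 & 1/6 = 1/6
~((α <-> (γ | α)) & (β | β)) = ~1/6 = 5/6
~~(((β | γ) -> (γ -> β)) | (γ | α)) -> ~((α <-> (γ | α)) & (β | β)) = 1 -> 5/6 = 5/6
~(~~(((β | γ) -> (γ -> β)) | (γ | α)) -> ~((α <-> (γ | α)) & (β | β))) = ~5/6 = 1/6

1/6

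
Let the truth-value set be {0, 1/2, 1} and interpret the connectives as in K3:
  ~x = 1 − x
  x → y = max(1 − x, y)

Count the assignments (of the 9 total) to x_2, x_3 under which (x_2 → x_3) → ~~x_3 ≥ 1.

4

x_2 = 0, x_3 = 0 ↦ 0  <
x_2 = 0, x_3 = 1/2 ↦ 1/2  <
x_2 = 0, x_3 = 1 ↦ 1  ≥
x_2 = 1/2, x_3 = 0 ↦ 1/2  <
x_2 = 1/2, x_3 = 1/2 ↦ 1/2  <
x_2 = 1/2, x_3 = 1 ↦ 1  ≥
x_2 = 1, x_3 = 0 ↦ 1  ≥
x_2 = 1, x_3 = 1/2 ↦ 1/2  <
x_2 = 1, x_3 = 1 ↦ 1  ≥
So 4 of the 9 assignments meet the threshold.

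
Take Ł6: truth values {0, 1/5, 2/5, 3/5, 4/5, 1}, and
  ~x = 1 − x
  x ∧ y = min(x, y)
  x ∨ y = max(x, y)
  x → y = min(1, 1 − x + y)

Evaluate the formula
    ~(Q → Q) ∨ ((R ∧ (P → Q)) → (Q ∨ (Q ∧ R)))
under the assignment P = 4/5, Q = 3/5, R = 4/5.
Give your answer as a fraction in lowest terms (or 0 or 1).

4/5

Q → Q = 3/5 → 3/5 = 1
~(Q → Q) = ~1 = 0
P → Q = 4/5 → 3/5 = 4/5
R ∧ (P → Q) = 4/5 ∧ 4/5 = 4/5
Q ∧ R = 3/5 ∧ 4/5 = 3/5
Q ∨ (Q ∧ R) = 3/5 ∨ 3/5 = 3/5
(R ∧ (P → Q)) → (Q ∨ (Q ∧ R)) = 4/5 → 3/5 = 4/5
~(Q → Q) ∨ ((R ∧ (P → Q)) → (Q ∨ (Q ∧ R))) = 0 ∨ 4/5 = 4/5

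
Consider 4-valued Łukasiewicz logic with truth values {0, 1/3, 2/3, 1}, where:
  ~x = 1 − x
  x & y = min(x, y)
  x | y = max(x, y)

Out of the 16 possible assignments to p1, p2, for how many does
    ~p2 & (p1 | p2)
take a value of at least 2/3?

4

p1 = 0, p2 = 0 ↦ 0  <
p1 = 0, p2 = 1/3 ↦ 1/3  <
p1 = 0, p2 = 2/3 ↦ 1/3  <
p1 = 0, p2 = 1 ↦ 0  <
p1 = 1/3, p2 = 0 ↦ 1/3  <
p1 = 1/3, p2 = 1/3 ↦ 1/3  <
p1 = 1/3, p2 = 2/3 ↦ 1/3  <
p1 = 1/3, p2 = 1 ↦ 0  <
p1 = 2/3, p2 = 0 ↦ 2/3  ≥
p1 = 2/3, p2 = 1/3 ↦ 2/3  ≥
p1 = 2/3, p2 = 2/3 ↦ 1/3  <
p1 = 2/3, p2 = 1 ↦ 0  <
p1 = 1, p2 = 0 ↦ 1  ≥
p1 = 1, p2 = 1/3 ↦ 2/3  ≥
p1 = 1, p2 = 2/3 ↦ 1/3  <
p1 = 1, p2 = 1 ↦ 0  <
So 4 of the 16 assignments meet the threshold.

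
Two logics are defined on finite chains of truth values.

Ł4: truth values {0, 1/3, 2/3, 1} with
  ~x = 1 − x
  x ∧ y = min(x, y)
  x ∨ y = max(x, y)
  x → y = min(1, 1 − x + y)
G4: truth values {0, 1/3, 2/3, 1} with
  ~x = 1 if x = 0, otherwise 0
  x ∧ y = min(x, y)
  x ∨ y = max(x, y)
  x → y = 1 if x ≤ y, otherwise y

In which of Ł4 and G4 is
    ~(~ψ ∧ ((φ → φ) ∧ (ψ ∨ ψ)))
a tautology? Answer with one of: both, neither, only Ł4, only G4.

In Ł4: at φ = 0, ψ = 1/3 the value is 2/3 — not a tautology.
In G4: every assignment gives 1 — tautology.

only G4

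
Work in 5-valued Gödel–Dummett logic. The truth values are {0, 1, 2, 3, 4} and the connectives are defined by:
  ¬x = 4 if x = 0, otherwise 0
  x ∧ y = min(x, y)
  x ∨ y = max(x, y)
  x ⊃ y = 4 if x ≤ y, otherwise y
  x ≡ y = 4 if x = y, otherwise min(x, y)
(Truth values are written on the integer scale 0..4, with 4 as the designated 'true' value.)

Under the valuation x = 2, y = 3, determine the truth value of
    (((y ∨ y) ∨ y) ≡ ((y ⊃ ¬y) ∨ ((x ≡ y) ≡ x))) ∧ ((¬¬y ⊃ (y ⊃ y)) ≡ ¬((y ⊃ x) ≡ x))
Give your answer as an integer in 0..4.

y ∨ y = 3 ∨ 3 = 3
(y ∨ y) ∨ y = 3 ∨ 3 = 3
¬y = ¬3 = 0
y ⊃ ¬y = 3 ⊃ 0 = 0
x ≡ y = 2 ≡ 3 = 2
(x ≡ y) ≡ x = 2 ≡ 2 = 4
(y ⊃ ¬y) ∨ ((x ≡ y) ≡ x) = 0 ∨ 4 = 4
((y ∨ y) ∨ y) ≡ ((y ⊃ ¬y) ∨ ((x ≡ y) ≡ x)) = 3 ≡ 4 = 3
¬y = ¬3 = 0
¬¬y = ¬0 = 4
y ⊃ y = 3 ⊃ 3 = 4
¬¬y ⊃ (y ⊃ y) = 4 ⊃ 4 = 4
y ⊃ x = 3 ⊃ 2 = 2
(y ⊃ x) ≡ x = 2 ≡ 2 = 4
¬((y ⊃ x) ≡ x) = ¬4 = 0
(¬¬y ⊃ (y ⊃ y)) ≡ ¬((y ⊃ x) ≡ x) = 4 ≡ 0 = 0
(((y ∨ y) ∨ y) ≡ ((y ⊃ ¬y) ∨ ((x ≡ y) ≡ x))) ∧ ((¬¬y ⊃ (y ⊃ y)) ≡ ¬((y ⊃ x) ≡ x)) = 3 ∧ 0 = 0

0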